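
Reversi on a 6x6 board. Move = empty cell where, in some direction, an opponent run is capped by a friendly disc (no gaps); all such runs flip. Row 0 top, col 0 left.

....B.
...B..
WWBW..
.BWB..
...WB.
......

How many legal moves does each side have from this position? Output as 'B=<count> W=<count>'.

-- B to move --
(1,0): no bracket -> illegal
(1,1): flips 1 -> legal
(1,2): no bracket -> illegal
(1,4): no bracket -> illegal
(2,4): flips 1 -> legal
(3,0): no bracket -> illegal
(3,4): no bracket -> illegal
(4,1): no bracket -> illegal
(4,2): flips 2 -> legal
(5,2): no bracket -> illegal
(5,3): flips 1 -> legal
(5,4): no bracket -> illegal
B mobility = 4
-- W to move --
(0,2): no bracket -> illegal
(0,3): flips 1 -> legal
(0,5): no bracket -> illegal
(1,1): no bracket -> illegal
(1,2): flips 1 -> legal
(1,4): no bracket -> illegal
(1,5): no bracket -> illegal
(2,4): no bracket -> illegal
(3,0): flips 1 -> legal
(3,4): flips 1 -> legal
(3,5): no bracket -> illegal
(4,0): no bracket -> illegal
(4,1): flips 1 -> legal
(4,2): flips 1 -> legal
(4,5): flips 1 -> legal
(5,3): no bracket -> illegal
(5,4): no bracket -> illegal
(5,5): no bracket -> illegal
W mobility = 7

Answer: B=4 W=7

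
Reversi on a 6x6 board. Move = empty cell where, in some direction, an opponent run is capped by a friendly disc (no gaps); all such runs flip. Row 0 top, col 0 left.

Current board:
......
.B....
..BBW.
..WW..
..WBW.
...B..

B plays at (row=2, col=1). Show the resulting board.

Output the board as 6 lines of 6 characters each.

Answer: ......
.B....
.BBBW.
..BW..
..WBW.
...B..

Derivation:
Place B at (2,1); scan 8 dirs for brackets.
Dir NW: first cell '.' (not opp) -> no flip
Dir N: first cell 'B' (not opp) -> no flip
Dir NE: first cell '.' (not opp) -> no flip
Dir W: first cell '.' (not opp) -> no flip
Dir E: first cell 'B' (not opp) -> no flip
Dir SW: first cell '.' (not opp) -> no flip
Dir S: first cell '.' (not opp) -> no flip
Dir SE: opp run (3,2) capped by B -> flip
All flips: (3,2)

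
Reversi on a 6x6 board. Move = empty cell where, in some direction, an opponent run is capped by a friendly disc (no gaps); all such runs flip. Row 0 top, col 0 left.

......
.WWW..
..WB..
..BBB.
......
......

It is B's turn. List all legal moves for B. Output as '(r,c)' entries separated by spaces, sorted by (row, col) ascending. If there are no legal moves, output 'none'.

(0,0): flips 2 -> legal
(0,1): flips 1 -> legal
(0,2): flips 2 -> legal
(0,3): flips 1 -> legal
(0,4): no bracket -> illegal
(1,0): no bracket -> illegal
(1,4): no bracket -> illegal
(2,0): no bracket -> illegal
(2,1): flips 1 -> legal
(2,4): no bracket -> illegal
(3,1): no bracket -> illegal

Answer: (0,0) (0,1) (0,2) (0,3) (2,1)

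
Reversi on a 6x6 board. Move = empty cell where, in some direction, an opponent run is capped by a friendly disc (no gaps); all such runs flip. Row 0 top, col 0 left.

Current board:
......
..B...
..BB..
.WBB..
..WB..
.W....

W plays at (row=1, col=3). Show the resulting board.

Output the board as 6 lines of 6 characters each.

Answer: ......
..BW..
..WB..
.WBB..
..WB..
.W....

Derivation:
Place W at (1,3); scan 8 dirs for brackets.
Dir NW: first cell '.' (not opp) -> no flip
Dir N: first cell '.' (not opp) -> no flip
Dir NE: first cell '.' (not opp) -> no flip
Dir W: opp run (1,2), next='.' -> no flip
Dir E: first cell '.' (not opp) -> no flip
Dir SW: opp run (2,2) capped by W -> flip
Dir S: opp run (2,3) (3,3) (4,3), next='.' -> no flip
Dir SE: first cell '.' (not opp) -> no flip
All flips: (2,2)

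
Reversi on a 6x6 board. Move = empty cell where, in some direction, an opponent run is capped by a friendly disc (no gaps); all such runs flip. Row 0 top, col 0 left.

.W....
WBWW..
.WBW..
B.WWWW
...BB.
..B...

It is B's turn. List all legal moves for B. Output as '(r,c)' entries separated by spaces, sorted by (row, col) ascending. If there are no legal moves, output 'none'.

Answer: (0,2) (0,3) (0,4) (1,4) (2,0) (2,4) (2,5) (3,1) (4,2)

Derivation:
(0,0): no bracket -> illegal
(0,2): flips 1 -> legal
(0,3): flips 5 -> legal
(0,4): flips 1 -> legal
(1,4): flips 2 -> legal
(2,0): flips 1 -> legal
(2,4): flips 2 -> legal
(2,5): flips 1 -> legal
(3,1): flips 1 -> legal
(4,1): no bracket -> illegal
(4,2): flips 1 -> legal
(4,5): no bracket -> illegal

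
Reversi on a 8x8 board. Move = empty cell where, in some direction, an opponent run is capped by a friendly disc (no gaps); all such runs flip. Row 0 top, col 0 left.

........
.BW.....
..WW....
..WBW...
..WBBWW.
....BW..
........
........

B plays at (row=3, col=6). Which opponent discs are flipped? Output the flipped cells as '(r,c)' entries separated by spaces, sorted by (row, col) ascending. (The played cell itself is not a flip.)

Answer: (4,5)

Derivation:
Dir NW: first cell '.' (not opp) -> no flip
Dir N: first cell '.' (not opp) -> no flip
Dir NE: first cell '.' (not opp) -> no flip
Dir W: first cell '.' (not opp) -> no flip
Dir E: first cell '.' (not opp) -> no flip
Dir SW: opp run (4,5) capped by B -> flip
Dir S: opp run (4,6), next='.' -> no flip
Dir SE: first cell '.' (not opp) -> no flip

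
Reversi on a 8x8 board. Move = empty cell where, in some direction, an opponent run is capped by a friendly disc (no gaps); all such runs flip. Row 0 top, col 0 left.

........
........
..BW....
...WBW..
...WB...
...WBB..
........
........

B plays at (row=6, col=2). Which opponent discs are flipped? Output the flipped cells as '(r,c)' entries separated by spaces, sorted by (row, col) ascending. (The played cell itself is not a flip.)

Answer: (5,3)

Derivation:
Dir NW: first cell '.' (not opp) -> no flip
Dir N: first cell '.' (not opp) -> no flip
Dir NE: opp run (5,3) capped by B -> flip
Dir W: first cell '.' (not opp) -> no flip
Dir E: first cell '.' (not opp) -> no flip
Dir SW: first cell '.' (not opp) -> no flip
Dir S: first cell '.' (not opp) -> no flip
Dir SE: first cell '.' (not opp) -> no flip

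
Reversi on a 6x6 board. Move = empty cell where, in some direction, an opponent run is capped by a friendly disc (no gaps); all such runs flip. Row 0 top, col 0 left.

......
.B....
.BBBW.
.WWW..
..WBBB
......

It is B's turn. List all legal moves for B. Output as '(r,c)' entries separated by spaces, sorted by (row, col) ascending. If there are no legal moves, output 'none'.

Answer: (2,5) (4,0) (4,1) (5,2)

Derivation:
(1,3): no bracket -> illegal
(1,4): no bracket -> illegal
(1,5): no bracket -> illegal
(2,0): no bracket -> illegal
(2,5): flips 1 -> legal
(3,0): no bracket -> illegal
(3,4): no bracket -> illegal
(3,5): no bracket -> illegal
(4,0): flips 1 -> legal
(4,1): flips 3 -> legal
(5,1): no bracket -> illegal
(5,2): flips 2 -> legal
(5,3): no bracket -> illegal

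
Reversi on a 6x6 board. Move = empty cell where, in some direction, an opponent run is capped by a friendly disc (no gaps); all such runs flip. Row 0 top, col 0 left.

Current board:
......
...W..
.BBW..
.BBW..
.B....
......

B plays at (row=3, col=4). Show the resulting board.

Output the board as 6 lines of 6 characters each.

Place B at (3,4); scan 8 dirs for brackets.
Dir NW: opp run (2,3), next='.' -> no flip
Dir N: first cell '.' (not opp) -> no flip
Dir NE: first cell '.' (not opp) -> no flip
Dir W: opp run (3,3) capped by B -> flip
Dir E: first cell '.' (not opp) -> no flip
Dir SW: first cell '.' (not opp) -> no flip
Dir S: first cell '.' (not opp) -> no flip
Dir SE: first cell '.' (not opp) -> no flip
All flips: (3,3)

Answer: ......
...W..
.BBW..
.BBBB.
.B....
......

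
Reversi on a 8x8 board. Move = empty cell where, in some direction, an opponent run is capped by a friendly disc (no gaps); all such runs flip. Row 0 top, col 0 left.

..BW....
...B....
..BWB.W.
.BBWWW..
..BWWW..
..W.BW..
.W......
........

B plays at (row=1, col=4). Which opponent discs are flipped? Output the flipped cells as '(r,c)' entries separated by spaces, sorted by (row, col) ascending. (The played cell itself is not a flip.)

Answer: (2,3)

Derivation:
Dir NW: opp run (0,3), next=edge -> no flip
Dir N: first cell '.' (not opp) -> no flip
Dir NE: first cell '.' (not opp) -> no flip
Dir W: first cell 'B' (not opp) -> no flip
Dir E: first cell '.' (not opp) -> no flip
Dir SW: opp run (2,3) capped by B -> flip
Dir S: first cell 'B' (not opp) -> no flip
Dir SE: first cell '.' (not opp) -> no flip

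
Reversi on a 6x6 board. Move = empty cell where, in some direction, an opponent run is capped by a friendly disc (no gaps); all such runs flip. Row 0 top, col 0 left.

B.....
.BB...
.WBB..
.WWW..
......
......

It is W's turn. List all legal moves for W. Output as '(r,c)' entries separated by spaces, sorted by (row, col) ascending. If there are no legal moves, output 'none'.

(0,1): flips 1 -> legal
(0,2): flips 2 -> legal
(0,3): flips 1 -> legal
(1,0): no bracket -> illegal
(1,3): flips 2 -> legal
(1,4): flips 1 -> legal
(2,0): no bracket -> illegal
(2,4): flips 2 -> legal
(3,4): no bracket -> illegal

Answer: (0,1) (0,2) (0,3) (1,3) (1,4) (2,4)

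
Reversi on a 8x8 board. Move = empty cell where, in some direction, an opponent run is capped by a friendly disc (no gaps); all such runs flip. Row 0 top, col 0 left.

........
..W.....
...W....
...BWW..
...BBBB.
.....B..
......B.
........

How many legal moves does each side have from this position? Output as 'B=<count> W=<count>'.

Answer: B=6 W=7

Derivation:
-- B to move --
(0,1): flips 3 -> legal
(0,2): no bracket -> illegal
(0,3): no bracket -> illegal
(1,1): no bracket -> illegal
(1,3): flips 1 -> legal
(1,4): no bracket -> illegal
(2,1): no bracket -> illegal
(2,2): no bracket -> illegal
(2,4): flips 2 -> legal
(2,5): flips 2 -> legal
(2,6): flips 1 -> legal
(3,2): no bracket -> illegal
(3,6): flips 2 -> legal
B mobility = 6
-- W to move --
(2,2): no bracket -> illegal
(2,4): no bracket -> illegal
(3,2): flips 1 -> legal
(3,6): no bracket -> illegal
(3,7): no bracket -> illegal
(4,2): no bracket -> illegal
(4,7): no bracket -> illegal
(5,2): flips 1 -> legal
(5,3): flips 3 -> legal
(5,4): flips 1 -> legal
(5,6): flips 1 -> legal
(5,7): flips 1 -> legal
(6,4): no bracket -> illegal
(6,5): flips 2 -> legal
(6,7): no bracket -> illegal
(7,5): no bracket -> illegal
(7,6): no bracket -> illegal
(7,7): no bracket -> illegal
W mobility = 7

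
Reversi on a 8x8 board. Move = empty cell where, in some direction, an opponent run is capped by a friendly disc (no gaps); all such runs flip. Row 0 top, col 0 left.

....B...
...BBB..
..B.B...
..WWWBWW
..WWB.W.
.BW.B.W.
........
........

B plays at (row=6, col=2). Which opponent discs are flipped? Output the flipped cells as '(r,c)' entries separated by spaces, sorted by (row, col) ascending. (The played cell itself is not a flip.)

Answer: (3,2) (4,2) (5,2)

Derivation:
Dir NW: first cell 'B' (not opp) -> no flip
Dir N: opp run (5,2) (4,2) (3,2) capped by B -> flip
Dir NE: first cell '.' (not opp) -> no flip
Dir W: first cell '.' (not opp) -> no flip
Dir E: first cell '.' (not opp) -> no flip
Dir SW: first cell '.' (not opp) -> no flip
Dir S: first cell '.' (not opp) -> no flip
Dir SE: first cell '.' (not opp) -> no flip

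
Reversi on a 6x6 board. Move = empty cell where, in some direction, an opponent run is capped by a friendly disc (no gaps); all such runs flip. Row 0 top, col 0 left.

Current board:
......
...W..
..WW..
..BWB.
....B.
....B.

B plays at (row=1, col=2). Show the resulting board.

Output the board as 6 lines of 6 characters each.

Place B at (1,2); scan 8 dirs for brackets.
Dir NW: first cell '.' (not opp) -> no flip
Dir N: first cell '.' (not opp) -> no flip
Dir NE: first cell '.' (not opp) -> no flip
Dir W: first cell '.' (not opp) -> no flip
Dir E: opp run (1,3), next='.' -> no flip
Dir SW: first cell '.' (not opp) -> no flip
Dir S: opp run (2,2) capped by B -> flip
Dir SE: opp run (2,3) capped by B -> flip
All flips: (2,2) (2,3)

Answer: ......
..BW..
..BB..
..BWB.
....B.
....B.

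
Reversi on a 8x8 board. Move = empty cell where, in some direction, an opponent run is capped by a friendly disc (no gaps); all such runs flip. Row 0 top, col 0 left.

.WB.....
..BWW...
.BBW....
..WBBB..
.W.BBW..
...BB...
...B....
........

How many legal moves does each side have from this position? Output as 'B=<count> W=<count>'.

-- B to move --
(0,0): flips 1 -> legal
(0,3): flips 2 -> legal
(0,4): flips 1 -> legal
(0,5): no bracket -> illegal
(1,0): no bracket -> illegal
(1,1): no bracket -> illegal
(1,5): flips 2 -> legal
(2,4): flips 2 -> legal
(2,5): no bracket -> illegal
(3,0): no bracket -> illegal
(3,1): flips 1 -> legal
(3,6): flips 1 -> legal
(4,0): no bracket -> illegal
(4,2): flips 1 -> legal
(4,6): flips 1 -> legal
(5,0): no bracket -> illegal
(5,1): no bracket -> illegal
(5,2): no bracket -> illegal
(5,5): flips 1 -> legal
(5,6): flips 1 -> legal
B mobility = 11
-- W to move --
(0,3): flips 1 -> legal
(1,0): flips 1 -> legal
(1,1): flips 1 -> legal
(2,0): flips 2 -> legal
(2,4): no bracket -> illegal
(2,5): flips 1 -> legal
(2,6): no bracket -> illegal
(3,0): no bracket -> illegal
(3,1): flips 1 -> legal
(3,6): flips 3 -> legal
(4,2): flips 2 -> legal
(4,6): no bracket -> illegal
(5,2): no bracket -> illegal
(5,5): no bracket -> illegal
(6,2): no bracket -> illegal
(6,4): no bracket -> illegal
(6,5): flips 2 -> legal
(7,2): flips 2 -> legal
(7,3): flips 4 -> legal
(7,4): no bracket -> illegal
W mobility = 11

Answer: B=11 W=11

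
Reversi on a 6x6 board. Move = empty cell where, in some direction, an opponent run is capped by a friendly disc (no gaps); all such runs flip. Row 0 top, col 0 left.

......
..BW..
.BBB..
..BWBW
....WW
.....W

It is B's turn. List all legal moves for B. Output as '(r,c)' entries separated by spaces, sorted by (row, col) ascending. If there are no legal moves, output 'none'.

Answer: (0,3) (0,4) (1,4) (4,3) (5,4)

Derivation:
(0,2): no bracket -> illegal
(0,3): flips 1 -> legal
(0,4): flips 1 -> legal
(1,4): flips 1 -> legal
(2,4): no bracket -> illegal
(2,5): no bracket -> illegal
(4,2): no bracket -> illegal
(4,3): flips 1 -> legal
(5,3): no bracket -> illegal
(5,4): flips 1 -> legal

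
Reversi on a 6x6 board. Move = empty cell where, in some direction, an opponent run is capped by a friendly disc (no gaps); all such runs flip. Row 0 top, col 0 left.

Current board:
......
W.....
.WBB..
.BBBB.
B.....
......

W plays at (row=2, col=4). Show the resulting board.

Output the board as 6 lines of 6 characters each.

Place W at (2,4); scan 8 dirs for brackets.
Dir NW: first cell '.' (not opp) -> no flip
Dir N: first cell '.' (not opp) -> no flip
Dir NE: first cell '.' (not opp) -> no flip
Dir W: opp run (2,3) (2,2) capped by W -> flip
Dir E: first cell '.' (not opp) -> no flip
Dir SW: opp run (3,3), next='.' -> no flip
Dir S: opp run (3,4), next='.' -> no flip
Dir SE: first cell '.' (not opp) -> no flip
All flips: (2,2) (2,3)

Answer: ......
W.....
.WWWW.
.BBBB.
B.....
......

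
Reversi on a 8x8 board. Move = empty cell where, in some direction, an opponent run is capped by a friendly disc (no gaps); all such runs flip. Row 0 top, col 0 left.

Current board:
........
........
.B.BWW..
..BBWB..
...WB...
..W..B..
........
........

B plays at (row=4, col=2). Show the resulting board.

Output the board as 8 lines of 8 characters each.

Place B at (4,2); scan 8 dirs for brackets.
Dir NW: first cell '.' (not opp) -> no flip
Dir N: first cell 'B' (not opp) -> no flip
Dir NE: first cell 'B' (not opp) -> no flip
Dir W: first cell '.' (not opp) -> no flip
Dir E: opp run (4,3) capped by B -> flip
Dir SW: first cell '.' (not opp) -> no flip
Dir S: opp run (5,2), next='.' -> no flip
Dir SE: first cell '.' (not opp) -> no flip
All flips: (4,3)

Answer: ........
........
.B.BWW..
..BBWB..
..BBB...
..W..B..
........
........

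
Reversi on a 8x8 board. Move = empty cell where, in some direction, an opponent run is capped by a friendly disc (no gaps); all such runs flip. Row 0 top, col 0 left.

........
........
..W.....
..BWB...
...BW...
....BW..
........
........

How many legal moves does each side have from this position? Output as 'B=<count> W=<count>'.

Answer: B=4 W=6

Derivation:
-- B to move --
(1,1): no bracket -> illegal
(1,2): flips 1 -> legal
(1,3): no bracket -> illegal
(2,1): no bracket -> illegal
(2,3): flips 1 -> legal
(2,4): no bracket -> illegal
(3,1): no bracket -> illegal
(3,5): no bracket -> illegal
(4,2): no bracket -> illegal
(4,5): flips 1 -> legal
(4,6): no bracket -> illegal
(5,3): no bracket -> illegal
(5,6): flips 1 -> legal
(6,4): no bracket -> illegal
(6,5): no bracket -> illegal
(6,6): no bracket -> illegal
B mobility = 4
-- W to move --
(2,1): no bracket -> illegal
(2,3): no bracket -> illegal
(2,4): flips 1 -> legal
(2,5): no bracket -> illegal
(3,1): flips 1 -> legal
(3,5): flips 1 -> legal
(4,1): no bracket -> illegal
(4,2): flips 2 -> legal
(4,5): no bracket -> illegal
(5,2): no bracket -> illegal
(5,3): flips 2 -> legal
(6,3): no bracket -> illegal
(6,4): flips 1 -> legal
(6,5): no bracket -> illegal
W mobility = 6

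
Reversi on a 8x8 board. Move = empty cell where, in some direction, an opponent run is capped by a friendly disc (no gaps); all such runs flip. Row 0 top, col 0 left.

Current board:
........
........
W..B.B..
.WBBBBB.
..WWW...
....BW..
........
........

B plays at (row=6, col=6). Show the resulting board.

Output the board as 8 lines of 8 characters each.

Place B at (6,6); scan 8 dirs for brackets.
Dir NW: opp run (5,5) (4,4) capped by B -> flip
Dir N: first cell '.' (not opp) -> no flip
Dir NE: first cell '.' (not opp) -> no flip
Dir W: first cell '.' (not opp) -> no flip
Dir E: first cell '.' (not opp) -> no flip
Dir SW: first cell '.' (not opp) -> no flip
Dir S: first cell '.' (not opp) -> no flip
Dir SE: first cell '.' (not opp) -> no flip
All flips: (4,4) (5,5)

Answer: ........
........
W..B.B..
.WBBBBB.
..WWB...
....BB..
......B.
........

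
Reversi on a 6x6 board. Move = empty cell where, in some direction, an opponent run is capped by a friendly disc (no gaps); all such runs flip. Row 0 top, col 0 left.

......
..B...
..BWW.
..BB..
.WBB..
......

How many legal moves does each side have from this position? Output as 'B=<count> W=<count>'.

Answer: B=7 W=5

Derivation:
-- B to move --
(1,3): flips 1 -> legal
(1,4): flips 1 -> legal
(1,5): flips 1 -> legal
(2,5): flips 2 -> legal
(3,0): no bracket -> illegal
(3,1): no bracket -> illegal
(3,4): flips 1 -> legal
(3,5): no bracket -> illegal
(4,0): flips 1 -> legal
(5,0): flips 1 -> legal
(5,1): no bracket -> illegal
(5,2): no bracket -> illegal
B mobility = 7
-- W to move --
(0,1): flips 1 -> legal
(0,2): no bracket -> illegal
(0,3): no bracket -> illegal
(1,1): no bracket -> illegal
(1,3): no bracket -> illegal
(2,1): flips 1 -> legal
(3,1): no bracket -> illegal
(3,4): no bracket -> illegal
(4,4): flips 2 -> legal
(5,1): flips 2 -> legal
(5,2): no bracket -> illegal
(5,3): flips 2 -> legal
(5,4): no bracket -> illegal
W mobility = 5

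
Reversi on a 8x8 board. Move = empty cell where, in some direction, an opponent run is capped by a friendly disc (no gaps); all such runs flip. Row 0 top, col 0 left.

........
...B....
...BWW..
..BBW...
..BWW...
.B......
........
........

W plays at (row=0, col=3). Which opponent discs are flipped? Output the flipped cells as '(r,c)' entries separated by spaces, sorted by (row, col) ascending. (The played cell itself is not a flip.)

Answer: (1,3) (2,3) (3,3)

Derivation:
Dir NW: edge -> no flip
Dir N: edge -> no flip
Dir NE: edge -> no flip
Dir W: first cell '.' (not opp) -> no flip
Dir E: first cell '.' (not opp) -> no flip
Dir SW: first cell '.' (not opp) -> no flip
Dir S: opp run (1,3) (2,3) (3,3) capped by W -> flip
Dir SE: first cell '.' (not opp) -> no flip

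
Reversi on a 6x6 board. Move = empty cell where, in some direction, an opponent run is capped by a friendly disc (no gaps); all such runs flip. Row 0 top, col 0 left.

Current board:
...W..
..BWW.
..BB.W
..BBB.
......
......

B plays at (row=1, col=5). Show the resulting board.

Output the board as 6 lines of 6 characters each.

Place B at (1,5); scan 8 dirs for brackets.
Dir NW: first cell '.' (not opp) -> no flip
Dir N: first cell '.' (not opp) -> no flip
Dir NE: edge -> no flip
Dir W: opp run (1,4) (1,3) capped by B -> flip
Dir E: edge -> no flip
Dir SW: first cell '.' (not opp) -> no flip
Dir S: opp run (2,5), next='.' -> no flip
Dir SE: edge -> no flip
All flips: (1,3) (1,4)

Answer: ...W..
..BBBB
..BB.W
..BBB.
......
......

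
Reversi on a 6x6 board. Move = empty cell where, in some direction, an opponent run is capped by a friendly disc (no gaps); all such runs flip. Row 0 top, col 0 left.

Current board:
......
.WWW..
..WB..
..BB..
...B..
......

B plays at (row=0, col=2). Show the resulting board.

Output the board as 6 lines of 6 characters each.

Answer: ..B...
.WBW..
..BB..
..BB..
...B..
......

Derivation:
Place B at (0,2); scan 8 dirs for brackets.
Dir NW: edge -> no flip
Dir N: edge -> no flip
Dir NE: edge -> no flip
Dir W: first cell '.' (not opp) -> no flip
Dir E: first cell '.' (not opp) -> no flip
Dir SW: opp run (1,1), next='.' -> no flip
Dir S: opp run (1,2) (2,2) capped by B -> flip
Dir SE: opp run (1,3), next='.' -> no flip
All flips: (1,2) (2,2)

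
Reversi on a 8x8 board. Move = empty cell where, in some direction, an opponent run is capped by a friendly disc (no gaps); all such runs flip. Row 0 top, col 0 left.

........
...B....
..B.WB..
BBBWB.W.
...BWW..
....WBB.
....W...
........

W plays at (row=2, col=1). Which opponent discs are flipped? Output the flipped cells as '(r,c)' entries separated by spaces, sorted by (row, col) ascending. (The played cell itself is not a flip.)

Dir NW: first cell '.' (not opp) -> no flip
Dir N: first cell '.' (not opp) -> no flip
Dir NE: first cell '.' (not opp) -> no flip
Dir W: first cell '.' (not opp) -> no flip
Dir E: opp run (2,2), next='.' -> no flip
Dir SW: opp run (3,0), next=edge -> no flip
Dir S: opp run (3,1), next='.' -> no flip
Dir SE: opp run (3,2) (4,3) capped by W -> flip

Answer: (3,2) (4,3)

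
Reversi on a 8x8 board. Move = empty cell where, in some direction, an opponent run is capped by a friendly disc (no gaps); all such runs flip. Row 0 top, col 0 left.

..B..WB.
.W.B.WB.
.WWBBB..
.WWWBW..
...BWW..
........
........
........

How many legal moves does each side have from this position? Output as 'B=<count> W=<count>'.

Answer: B=13 W=11

Derivation:
-- B to move --
(0,0): no bracket -> illegal
(0,1): no bracket -> illegal
(0,4): flips 1 -> legal
(1,0): flips 2 -> legal
(1,2): no bracket -> illegal
(1,4): flips 1 -> legal
(2,0): flips 3 -> legal
(2,6): no bracket -> illegal
(3,0): flips 3 -> legal
(3,6): flips 1 -> legal
(4,0): flips 2 -> legal
(4,1): flips 1 -> legal
(4,2): flips 1 -> legal
(4,6): flips 3 -> legal
(5,3): no bracket -> illegal
(5,4): flips 1 -> legal
(5,5): flips 2 -> legal
(5,6): flips 1 -> legal
B mobility = 13
-- W to move --
(0,1): no bracket -> illegal
(0,3): flips 2 -> legal
(0,4): flips 1 -> legal
(0,7): flips 1 -> legal
(1,2): flips 2 -> legal
(1,4): flips 3 -> legal
(1,7): flips 1 -> legal
(2,6): flips 3 -> legal
(2,7): flips 1 -> legal
(3,6): no bracket -> illegal
(4,2): flips 1 -> legal
(5,2): no bracket -> illegal
(5,3): flips 1 -> legal
(5,4): flips 1 -> legal
W mobility = 11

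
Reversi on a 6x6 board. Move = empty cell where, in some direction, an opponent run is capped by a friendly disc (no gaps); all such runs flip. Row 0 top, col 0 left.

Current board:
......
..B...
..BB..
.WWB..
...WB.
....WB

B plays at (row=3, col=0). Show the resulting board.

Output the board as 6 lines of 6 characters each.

Answer: ......
..B...
..BB..
BBBB..
...WB.
....WB

Derivation:
Place B at (3,0); scan 8 dirs for brackets.
Dir NW: edge -> no flip
Dir N: first cell '.' (not opp) -> no flip
Dir NE: first cell '.' (not opp) -> no flip
Dir W: edge -> no flip
Dir E: opp run (3,1) (3,2) capped by B -> flip
Dir SW: edge -> no flip
Dir S: first cell '.' (not opp) -> no flip
Dir SE: first cell '.' (not opp) -> no flip
All flips: (3,1) (3,2)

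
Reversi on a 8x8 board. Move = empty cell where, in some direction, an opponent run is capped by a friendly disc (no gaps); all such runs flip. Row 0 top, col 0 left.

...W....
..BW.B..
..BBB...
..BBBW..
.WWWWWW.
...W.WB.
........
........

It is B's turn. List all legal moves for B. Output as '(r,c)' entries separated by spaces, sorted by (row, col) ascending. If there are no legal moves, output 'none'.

Answer: (0,2) (0,4) (1,4) (3,6) (5,0) (5,1) (5,2) (5,4) (5,7) (6,3) (6,6)

Derivation:
(0,2): flips 1 -> legal
(0,4): flips 1 -> legal
(1,4): flips 1 -> legal
(2,5): no bracket -> illegal
(2,6): no bracket -> illegal
(3,0): no bracket -> illegal
(3,1): no bracket -> illegal
(3,6): flips 2 -> legal
(3,7): no bracket -> illegal
(4,0): no bracket -> illegal
(4,7): no bracket -> illegal
(5,0): flips 1 -> legal
(5,1): flips 1 -> legal
(5,2): flips 2 -> legal
(5,4): flips 3 -> legal
(5,7): flips 2 -> legal
(6,2): no bracket -> illegal
(6,3): flips 2 -> legal
(6,4): no bracket -> illegal
(6,5): no bracket -> illegal
(6,6): flips 2 -> legal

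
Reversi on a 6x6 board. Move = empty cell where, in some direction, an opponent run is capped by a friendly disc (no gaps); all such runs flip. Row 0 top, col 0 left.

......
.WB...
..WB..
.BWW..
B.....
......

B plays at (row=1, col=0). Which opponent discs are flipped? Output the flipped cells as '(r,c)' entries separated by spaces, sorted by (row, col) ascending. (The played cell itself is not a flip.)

Answer: (1,1)

Derivation:
Dir NW: edge -> no flip
Dir N: first cell '.' (not opp) -> no flip
Dir NE: first cell '.' (not opp) -> no flip
Dir W: edge -> no flip
Dir E: opp run (1,1) capped by B -> flip
Dir SW: edge -> no flip
Dir S: first cell '.' (not opp) -> no flip
Dir SE: first cell '.' (not opp) -> no flip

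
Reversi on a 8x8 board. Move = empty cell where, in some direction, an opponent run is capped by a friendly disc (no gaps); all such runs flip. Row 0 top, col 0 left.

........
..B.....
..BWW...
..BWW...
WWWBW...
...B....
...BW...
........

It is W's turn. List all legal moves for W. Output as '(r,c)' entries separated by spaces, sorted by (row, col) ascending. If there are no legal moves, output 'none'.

(0,1): flips 1 -> legal
(0,2): flips 3 -> legal
(0,3): no bracket -> illegal
(1,1): flips 1 -> legal
(1,3): no bracket -> illegal
(2,1): flips 1 -> legal
(3,1): flips 1 -> legal
(5,2): flips 1 -> legal
(5,4): no bracket -> illegal
(6,2): flips 2 -> legal
(7,2): no bracket -> illegal
(7,3): flips 3 -> legal
(7,4): no bracket -> illegal

Answer: (0,1) (0,2) (1,1) (2,1) (3,1) (5,2) (6,2) (7,3)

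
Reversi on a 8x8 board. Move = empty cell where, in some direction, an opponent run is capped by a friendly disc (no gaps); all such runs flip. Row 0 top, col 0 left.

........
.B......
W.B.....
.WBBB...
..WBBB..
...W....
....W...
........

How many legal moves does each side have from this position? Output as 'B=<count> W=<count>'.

Answer: B=7 W=7

Derivation:
-- B to move --
(1,0): no bracket -> illegal
(2,1): no bracket -> illegal
(3,0): flips 1 -> legal
(4,0): flips 1 -> legal
(4,1): flips 1 -> legal
(5,1): flips 1 -> legal
(5,2): flips 1 -> legal
(5,4): no bracket -> illegal
(5,5): no bracket -> illegal
(6,2): flips 1 -> legal
(6,3): flips 1 -> legal
(6,5): no bracket -> illegal
(7,3): no bracket -> illegal
(7,4): no bracket -> illegal
(7,5): no bracket -> illegal
B mobility = 7
-- W to move --
(0,0): no bracket -> illegal
(0,1): no bracket -> illegal
(0,2): flips 1 -> legal
(1,0): no bracket -> illegal
(1,2): flips 2 -> legal
(1,3): flips 1 -> legal
(2,1): no bracket -> illegal
(2,3): flips 2 -> legal
(2,4): flips 1 -> legal
(2,5): no bracket -> illegal
(3,5): flips 4 -> legal
(3,6): no bracket -> illegal
(4,1): no bracket -> illegal
(4,6): flips 3 -> legal
(5,2): no bracket -> illegal
(5,4): no bracket -> illegal
(5,5): no bracket -> illegal
(5,6): no bracket -> illegal
W mobility = 7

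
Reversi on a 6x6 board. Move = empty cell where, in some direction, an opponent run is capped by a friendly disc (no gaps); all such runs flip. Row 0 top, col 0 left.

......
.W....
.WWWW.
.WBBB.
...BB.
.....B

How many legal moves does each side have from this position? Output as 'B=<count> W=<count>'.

Answer: B=7 W=6

Derivation:
-- B to move --
(0,0): flips 2 -> legal
(0,1): no bracket -> illegal
(0,2): no bracket -> illegal
(1,0): flips 1 -> legal
(1,2): flips 2 -> legal
(1,3): flips 1 -> legal
(1,4): flips 2 -> legal
(1,5): flips 1 -> legal
(2,0): no bracket -> illegal
(2,5): no bracket -> illegal
(3,0): flips 1 -> legal
(3,5): no bracket -> illegal
(4,0): no bracket -> illegal
(4,1): no bracket -> illegal
(4,2): no bracket -> illegal
B mobility = 7
-- W to move --
(2,5): no bracket -> illegal
(3,5): flips 3 -> legal
(4,1): flips 1 -> legal
(4,2): flips 2 -> legal
(4,5): flips 1 -> legal
(5,2): no bracket -> illegal
(5,3): flips 2 -> legal
(5,4): flips 4 -> legal
W mobility = 6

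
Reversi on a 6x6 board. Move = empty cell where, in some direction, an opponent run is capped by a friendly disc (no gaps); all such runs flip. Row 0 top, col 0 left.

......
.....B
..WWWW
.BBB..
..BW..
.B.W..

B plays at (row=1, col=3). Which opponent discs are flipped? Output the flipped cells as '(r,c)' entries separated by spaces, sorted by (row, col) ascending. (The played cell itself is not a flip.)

Dir NW: first cell '.' (not opp) -> no flip
Dir N: first cell '.' (not opp) -> no flip
Dir NE: first cell '.' (not opp) -> no flip
Dir W: first cell '.' (not opp) -> no flip
Dir E: first cell '.' (not opp) -> no flip
Dir SW: opp run (2,2) capped by B -> flip
Dir S: opp run (2,3) capped by B -> flip
Dir SE: opp run (2,4), next='.' -> no flip

Answer: (2,2) (2,3)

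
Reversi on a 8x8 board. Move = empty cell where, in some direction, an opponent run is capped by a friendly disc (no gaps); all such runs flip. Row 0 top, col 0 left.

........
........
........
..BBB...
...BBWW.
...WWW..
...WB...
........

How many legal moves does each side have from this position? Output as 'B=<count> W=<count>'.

-- B to move --
(3,5): no bracket -> illegal
(3,6): no bracket -> illegal
(3,7): flips 2 -> legal
(4,2): flips 1 -> legal
(4,7): flips 2 -> legal
(5,2): no bracket -> illegal
(5,6): flips 1 -> legal
(5,7): no bracket -> illegal
(6,2): flips 2 -> legal
(6,5): flips 1 -> legal
(6,6): flips 1 -> legal
(7,2): no bracket -> illegal
(7,3): flips 2 -> legal
(7,4): no bracket -> illegal
B mobility = 8
-- W to move --
(2,1): flips 2 -> legal
(2,2): flips 2 -> legal
(2,3): flips 3 -> legal
(2,4): flips 2 -> legal
(2,5): no bracket -> illegal
(3,1): no bracket -> illegal
(3,5): flips 1 -> legal
(4,1): no bracket -> illegal
(4,2): flips 2 -> legal
(5,2): no bracket -> illegal
(6,5): flips 1 -> legal
(7,3): flips 1 -> legal
(7,4): flips 1 -> legal
(7,5): flips 1 -> legal
W mobility = 10

Answer: B=8 W=10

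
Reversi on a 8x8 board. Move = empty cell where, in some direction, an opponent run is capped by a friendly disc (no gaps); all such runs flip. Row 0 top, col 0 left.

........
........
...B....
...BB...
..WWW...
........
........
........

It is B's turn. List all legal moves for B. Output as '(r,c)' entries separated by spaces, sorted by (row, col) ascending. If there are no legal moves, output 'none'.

(3,1): no bracket -> illegal
(3,2): no bracket -> illegal
(3,5): no bracket -> illegal
(4,1): no bracket -> illegal
(4,5): no bracket -> illegal
(5,1): flips 1 -> legal
(5,2): flips 1 -> legal
(5,3): flips 1 -> legal
(5,4): flips 1 -> legal
(5,5): flips 1 -> legal

Answer: (5,1) (5,2) (5,3) (5,4) (5,5)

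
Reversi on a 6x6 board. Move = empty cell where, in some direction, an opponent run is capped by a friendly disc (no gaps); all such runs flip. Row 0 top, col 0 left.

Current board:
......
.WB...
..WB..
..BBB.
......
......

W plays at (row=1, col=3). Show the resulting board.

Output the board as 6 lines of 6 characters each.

Answer: ......
.WWW..
..WB..
..BBB.
......
......

Derivation:
Place W at (1,3); scan 8 dirs for brackets.
Dir NW: first cell '.' (not opp) -> no flip
Dir N: first cell '.' (not opp) -> no flip
Dir NE: first cell '.' (not opp) -> no flip
Dir W: opp run (1,2) capped by W -> flip
Dir E: first cell '.' (not opp) -> no flip
Dir SW: first cell 'W' (not opp) -> no flip
Dir S: opp run (2,3) (3,3), next='.' -> no flip
Dir SE: first cell '.' (not opp) -> no flip
All flips: (1,2)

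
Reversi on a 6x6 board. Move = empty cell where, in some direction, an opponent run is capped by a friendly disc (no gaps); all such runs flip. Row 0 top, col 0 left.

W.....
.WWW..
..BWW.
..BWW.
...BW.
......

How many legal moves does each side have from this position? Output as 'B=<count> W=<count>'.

Answer: B=8 W=6

Derivation:
-- B to move --
(0,1): no bracket -> illegal
(0,2): flips 1 -> legal
(0,3): flips 3 -> legal
(0,4): flips 1 -> legal
(1,0): no bracket -> illegal
(1,4): flips 1 -> legal
(1,5): no bracket -> illegal
(2,0): no bracket -> illegal
(2,1): no bracket -> illegal
(2,5): flips 3 -> legal
(3,5): flips 2 -> legal
(4,2): no bracket -> illegal
(4,5): flips 1 -> legal
(5,3): no bracket -> illegal
(5,4): no bracket -> illegal
(5,5): flips 2 -> legal
B mobility = 8
-- W to move --
(2,1): flips 1 -> legal
(3,1): flips 2 -> legal
(4,1): flips 1 -> legal
(4,2): flips 3 -> legal
(5,2): flips 1 -> legal
(5,3): flips 1 -> legal
(5,4): no bracket -> illegal
W mobility = 6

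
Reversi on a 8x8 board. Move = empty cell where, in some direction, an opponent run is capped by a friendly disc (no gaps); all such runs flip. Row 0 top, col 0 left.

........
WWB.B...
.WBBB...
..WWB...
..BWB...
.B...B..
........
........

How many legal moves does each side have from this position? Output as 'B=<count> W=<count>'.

Answer: B=7 W=12

Derivation:
-- B to move --
(0,0): flips 1 -> legal
(0,1): no bracket -> illegal
(0,2): no bracket -> illegal
(2,0): flips 1 -> legal
(3,0): flips 1 -> legal
(3,1): flips 2 -> legal
(4,1): flips 1 -> legal
(5,2): flips 1 -> legal
(5,3): flips 2 -> legal
(5,4): no bracket -> illegal
B mobility = 7
-- W to move --
(0,1): no bracket -> illegal
(0,2): flips 2 -> legal
(0,3): flips 1 -> legal
(0,4): no bracket -> illegal
(0,5): flips 2 -> legal
(1,3): flips 2 -> legal
(1,5): flips 1 -> legal
(2,5): flips 4 -> legal
(3,1): no bracket -> illegal
(3,5): flips 1 -> legal
(4,0): no bracket -> illegal
(4,1): flips 1 -> legal
(4,5): flips 1 -> legal
(4,6): no bracket -> illegal
(5,0): no bracket -> illegal
(5,2): flips 1 -> legal
(5,3): no bracket -> illegal
(5,4): no bracket -> illegal
(5,6): no bracket -> illegal
(6,0): flips 2 -> legal
(6,1): no bracket -> illegal
(6,2): no bracket -> illegal
(6,4): no bracket -> illegal
(6,5): no bracket -> illegal
(6,6): flips 2 -> legal
W mobility = 12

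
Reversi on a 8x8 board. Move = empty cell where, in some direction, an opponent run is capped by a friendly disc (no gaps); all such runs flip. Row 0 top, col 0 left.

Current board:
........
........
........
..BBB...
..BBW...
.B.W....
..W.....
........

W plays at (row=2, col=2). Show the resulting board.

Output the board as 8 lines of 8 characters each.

Answer: ........
........
..W.....
..BWB...
..BBW...
.B.W....
..W.....
........

Derivation:
Place W at (2,2); scan 8 dirs for brackets.
Dir NW: first cell '.' (not opp) -> no flip
Dir N: first cell '.' (not opp) -> no flip
Dir NE: first cell '.' (not opp) -> no flip
Dir W: first cell '.' (not opp) -> no flip
Dir E: first cell '.' (not opp) -> no flip
Dir SW: first cell '.' (not opp) -> no flip
Dir S: opp run (3,2) (4,2), next='.' -> no flip
Dir SE: opp run (3,3) capped by W -> flip
All flips: (3,3)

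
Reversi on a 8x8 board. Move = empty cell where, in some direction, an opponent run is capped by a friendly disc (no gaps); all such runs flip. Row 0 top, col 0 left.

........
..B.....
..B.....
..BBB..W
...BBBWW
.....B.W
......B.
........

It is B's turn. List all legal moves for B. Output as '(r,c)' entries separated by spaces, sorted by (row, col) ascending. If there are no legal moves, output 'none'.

(2,6): no bracket -> illegal
(2,7): no bracket -> illegal
(3,5): no bracket -> illegal
(3,6): no bracket -> illegal
(5,6): no bracket -> illegal
(6,7): no bracket -> illegal

Answer: none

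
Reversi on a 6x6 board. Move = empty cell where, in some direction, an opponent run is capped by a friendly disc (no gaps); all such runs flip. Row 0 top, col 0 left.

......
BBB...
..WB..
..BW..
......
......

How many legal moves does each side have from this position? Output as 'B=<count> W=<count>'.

Answer: B=4 W=6

Derivation:
-- B to move --
(1,3): no bracket -> illegal
(2,1): flips 1 -> legal
(2,4): no bracket -> illegal
(3,1): no bracket -> illegal
(3,4): flips 1 -> legal
(4,2): no bracket -> illegal
(4,3): flips 1 -> legal
(4,4): flips 2 -> legal
B mobility = 4
-- W to move --
(0,0): flips 1 -> legal
(0,1): no bracket -> illegal
(0,2): flips 1 -> legal
(0,3): no bracket -> illegal
(1,3): flips 1 -> legal
(1,4): no bracket -> illegal
(2,0): no bracket -> illegal
(2,1): no bracket -> illegal
(2,4): flips 1 -> legal
(3,1): flips 1 -> legal
(3,4): no bracket -> illegal
(4,1): no bracket -> illegal
(4,2): flips 1 -> legal
(4,3): no bracket -> illegal
W mobility = 6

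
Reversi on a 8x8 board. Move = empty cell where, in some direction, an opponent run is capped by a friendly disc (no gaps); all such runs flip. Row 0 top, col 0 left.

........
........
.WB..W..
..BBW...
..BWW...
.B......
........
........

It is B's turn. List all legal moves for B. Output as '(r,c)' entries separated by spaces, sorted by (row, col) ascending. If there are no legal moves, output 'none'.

(1,0): flips 1 -> legal
(1,1): no bracket -> illegal
(1,2): no bracket -> illegal
(1,4): no bracket -> illegal
(1,5): no bracket -> illegal
(1,6): no bracket -> illegal
(2,0): flips 1 -> legal
(2,3): no bracket -> illegal
(2,4): no bracket -> illegal
(2,6): no bracket -> illegal
(3,0): no bracket -> illegal
(3,1): no bracket -> illegal
(3,5): flips 1 -> legal
(3,6): no bracket -> illegal
(4,5): flips 2 -> legal
(5,2): no bracket -> illegal
(5,3): flips 1 -> legal
(5,4): flips 1 -> legal
(5,5): flips 1 -> legal

Answer: (1,0) (2,0) (3,5) (4,5) (5,3) (5,4) (5,5)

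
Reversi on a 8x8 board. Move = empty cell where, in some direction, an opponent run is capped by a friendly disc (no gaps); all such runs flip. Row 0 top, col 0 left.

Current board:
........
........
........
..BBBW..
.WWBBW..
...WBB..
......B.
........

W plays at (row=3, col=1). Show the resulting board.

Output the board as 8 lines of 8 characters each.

Place W at (3,1); scan 8 dirs for brackets.
Dir NW: first cell '.' (not opp) -> no flip
Dir N: first cell '.' (not opp) -> no flip
Dir NE: first cell '.' (not opp) -> no flip
Dir W: first cell '.' (not opp) -> no flip
Dir E: opp run (3,2) (3,3) (3,4) capped by W -> flip
Dir SW: first cell '.' (not opp) -> no flip
Dir S: first cell 'W' (not opp) -> no flip
Dir SE: first cell 'W' (not opp) -> no flip
All flips: (3,2) (3,3) (3,4)

Answer: ........
........
........
.WWWWW..
.WWBBW..
...WBB..
......B.
........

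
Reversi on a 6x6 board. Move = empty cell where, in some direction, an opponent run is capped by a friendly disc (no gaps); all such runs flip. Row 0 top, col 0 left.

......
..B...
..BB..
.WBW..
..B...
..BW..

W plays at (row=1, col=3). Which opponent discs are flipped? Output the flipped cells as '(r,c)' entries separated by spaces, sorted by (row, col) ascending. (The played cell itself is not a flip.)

Answer: (2,2) (2,3)

Derivation:
Dir NW: first cell '.' (not opp) -> no flip
Dir N: first cell '.' (not opp) -> no flip
Dir NE: first cell '.' (not opp) -> no flip
Dir W: opp run (1,2), next='.' -> no flip
Dir E: first cell '.' (not opp) -> no flip
Dir SW: opp run (2,2) capped by W -> flip
Dir S: opp run (2,3) capped by W -> flip
Dir SE: first cell '.' (not opp) -> no flip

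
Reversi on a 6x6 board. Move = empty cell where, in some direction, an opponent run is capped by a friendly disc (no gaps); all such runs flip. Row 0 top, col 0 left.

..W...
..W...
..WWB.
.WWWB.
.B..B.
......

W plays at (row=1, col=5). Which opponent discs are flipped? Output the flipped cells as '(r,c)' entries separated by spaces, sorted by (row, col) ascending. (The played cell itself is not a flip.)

Answer: (2,4)

Derivation:
Dir NW: first cell '.' (not opp) -> no flip
Dir N: first cell '.' (not opp) -> no flip
Dir NE: edge -> no flip
Dir W: first cell '.' (not opp) -> no flip
Dir E: edge -> no flip
Dir SW: opp run (2,4) capped by W -> flip
Dir S: first cell '.' (not opp) -> no flip
Dir SE: edge -> no flip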